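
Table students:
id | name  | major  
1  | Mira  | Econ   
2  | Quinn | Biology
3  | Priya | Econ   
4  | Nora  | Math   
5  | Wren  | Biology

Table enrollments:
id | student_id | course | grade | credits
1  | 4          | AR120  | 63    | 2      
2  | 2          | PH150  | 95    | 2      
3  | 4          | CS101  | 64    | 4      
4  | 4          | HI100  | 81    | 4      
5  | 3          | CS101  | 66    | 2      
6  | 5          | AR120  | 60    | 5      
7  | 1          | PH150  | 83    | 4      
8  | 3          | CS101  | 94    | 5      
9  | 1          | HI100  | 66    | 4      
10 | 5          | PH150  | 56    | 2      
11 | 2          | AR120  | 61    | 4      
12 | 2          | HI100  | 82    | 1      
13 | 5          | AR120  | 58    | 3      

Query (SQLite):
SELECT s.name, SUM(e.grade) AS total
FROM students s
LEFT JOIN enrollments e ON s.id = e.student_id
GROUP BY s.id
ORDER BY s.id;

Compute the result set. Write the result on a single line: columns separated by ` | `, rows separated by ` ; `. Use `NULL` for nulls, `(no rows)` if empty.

Mira | 149 ; Quinn | 238 ; Priya | 160 ; Nora | 208 ; Wren | 174

LEFT JOIN keeps every students row; unmatched ones get NULL for enrollments columns.
Group by students.id and compute SUM(e.grade). SUM over an all-NULL group is NULL.
  1: ids {7, 9} → SUM(e.grade)=149
  2: ids {2, 11, 12} → SUM(e.grade)=238
  3: ids {5, 8} → SUM(e.grade)=160
  4: ids {1, 3, 4} → SUM(e.grade)=208
  5: ids {6, 10, 13} → SUM(e.grade)=174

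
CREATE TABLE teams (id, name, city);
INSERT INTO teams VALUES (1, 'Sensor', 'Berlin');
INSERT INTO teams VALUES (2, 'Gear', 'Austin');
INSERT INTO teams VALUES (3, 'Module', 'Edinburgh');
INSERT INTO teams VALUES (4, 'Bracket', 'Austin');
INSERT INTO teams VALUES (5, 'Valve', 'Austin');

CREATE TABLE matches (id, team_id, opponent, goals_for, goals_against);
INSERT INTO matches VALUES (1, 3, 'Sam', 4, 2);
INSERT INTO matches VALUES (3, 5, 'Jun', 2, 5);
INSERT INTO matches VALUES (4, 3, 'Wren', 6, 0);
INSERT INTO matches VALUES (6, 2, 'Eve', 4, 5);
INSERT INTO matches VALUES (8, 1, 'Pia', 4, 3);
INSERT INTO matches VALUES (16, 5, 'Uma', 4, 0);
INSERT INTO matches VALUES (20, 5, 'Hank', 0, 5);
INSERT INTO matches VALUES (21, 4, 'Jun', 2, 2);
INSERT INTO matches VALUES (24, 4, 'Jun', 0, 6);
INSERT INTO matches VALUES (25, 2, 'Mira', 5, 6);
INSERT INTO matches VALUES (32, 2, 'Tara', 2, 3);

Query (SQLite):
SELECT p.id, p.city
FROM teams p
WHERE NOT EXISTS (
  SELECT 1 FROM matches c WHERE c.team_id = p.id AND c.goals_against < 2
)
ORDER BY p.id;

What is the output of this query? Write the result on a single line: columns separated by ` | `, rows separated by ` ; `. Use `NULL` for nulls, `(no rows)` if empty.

1 | Berlin ; 2 | Austin ; 4 | Austin

For each teams row, check whether any matches with matching team_id has goals_against < 2.
Keep rows where that is false.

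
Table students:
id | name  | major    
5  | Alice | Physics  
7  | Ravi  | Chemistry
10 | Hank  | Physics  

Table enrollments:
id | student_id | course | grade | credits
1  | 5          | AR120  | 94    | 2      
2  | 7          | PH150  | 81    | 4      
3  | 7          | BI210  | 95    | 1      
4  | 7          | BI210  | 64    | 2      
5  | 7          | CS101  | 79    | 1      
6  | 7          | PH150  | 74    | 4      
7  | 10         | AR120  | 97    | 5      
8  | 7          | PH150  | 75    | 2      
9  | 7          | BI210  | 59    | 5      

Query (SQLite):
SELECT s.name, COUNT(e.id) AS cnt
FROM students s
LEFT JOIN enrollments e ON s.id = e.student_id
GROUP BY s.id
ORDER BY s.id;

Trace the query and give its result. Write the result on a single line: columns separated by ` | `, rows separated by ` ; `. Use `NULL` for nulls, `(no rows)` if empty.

LEFT JOIN keeps every students row; unmatched ones get NULL for enrollments columns.
Group by students.id and compute COUNT(e.id). COUNT(col) of an all-NULL group is 0.
  5: ids {1} → COUNT(e.id)=1
  7: ids {2, 3, 4, 5, 6, 8, 9} → COUNT(e.id)=7
  10: ids {7} → COUNT(e.id)=1

Alice | 1 ; Ravi | 7 ; Hank | 1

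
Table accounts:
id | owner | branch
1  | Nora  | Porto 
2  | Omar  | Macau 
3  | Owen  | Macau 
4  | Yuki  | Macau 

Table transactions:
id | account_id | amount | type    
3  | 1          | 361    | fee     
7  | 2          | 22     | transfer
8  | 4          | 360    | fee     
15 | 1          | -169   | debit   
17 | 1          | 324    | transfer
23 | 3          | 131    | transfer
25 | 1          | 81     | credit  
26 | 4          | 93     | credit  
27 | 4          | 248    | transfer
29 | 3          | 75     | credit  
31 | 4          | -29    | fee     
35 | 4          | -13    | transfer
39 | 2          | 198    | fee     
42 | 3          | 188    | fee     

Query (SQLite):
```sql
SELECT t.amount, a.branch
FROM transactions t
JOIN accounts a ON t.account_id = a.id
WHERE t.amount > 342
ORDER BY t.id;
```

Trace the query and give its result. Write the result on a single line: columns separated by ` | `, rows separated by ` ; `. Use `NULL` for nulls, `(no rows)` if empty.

361 | Porto ; 360 | Macau

Each transactions row matches the accounts row where account_id = accounts.id.
Then keep rows with t.amount > 342.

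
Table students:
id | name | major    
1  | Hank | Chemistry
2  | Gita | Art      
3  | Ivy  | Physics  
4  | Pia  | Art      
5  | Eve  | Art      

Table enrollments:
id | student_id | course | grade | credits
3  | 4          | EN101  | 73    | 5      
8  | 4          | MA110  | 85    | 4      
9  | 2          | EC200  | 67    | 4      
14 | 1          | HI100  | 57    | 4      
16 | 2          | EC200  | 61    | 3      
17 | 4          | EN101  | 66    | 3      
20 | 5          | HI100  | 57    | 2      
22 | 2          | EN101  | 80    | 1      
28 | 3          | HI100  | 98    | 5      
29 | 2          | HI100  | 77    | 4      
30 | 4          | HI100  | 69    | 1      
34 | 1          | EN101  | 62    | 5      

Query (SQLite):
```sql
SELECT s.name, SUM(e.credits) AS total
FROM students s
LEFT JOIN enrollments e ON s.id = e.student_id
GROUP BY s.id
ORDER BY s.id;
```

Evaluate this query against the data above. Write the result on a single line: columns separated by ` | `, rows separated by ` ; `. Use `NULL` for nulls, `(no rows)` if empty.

LEFT JOIN keeps every students row; unmatched ones get NULL for enrollments columns.
Group by students.id and compute SUM(e.credits). SUM over an all-NULL group is NULL.
  1: ids {14, 34} → SUM(e.credits)=9
  2: ids {9, 16, 22, 29} → SUM(e.credits)=12
  3: ids {28} → SUM(e.credits)=5
  4: ids {3, 8, 17, 30} → SUM(e.credits)=13
  5: ids {20} → SUM(e.credits)=2

Hank | 9 ; Gita | 12 ; Ivy | 5 ; Pia | 13 ; Eve | 2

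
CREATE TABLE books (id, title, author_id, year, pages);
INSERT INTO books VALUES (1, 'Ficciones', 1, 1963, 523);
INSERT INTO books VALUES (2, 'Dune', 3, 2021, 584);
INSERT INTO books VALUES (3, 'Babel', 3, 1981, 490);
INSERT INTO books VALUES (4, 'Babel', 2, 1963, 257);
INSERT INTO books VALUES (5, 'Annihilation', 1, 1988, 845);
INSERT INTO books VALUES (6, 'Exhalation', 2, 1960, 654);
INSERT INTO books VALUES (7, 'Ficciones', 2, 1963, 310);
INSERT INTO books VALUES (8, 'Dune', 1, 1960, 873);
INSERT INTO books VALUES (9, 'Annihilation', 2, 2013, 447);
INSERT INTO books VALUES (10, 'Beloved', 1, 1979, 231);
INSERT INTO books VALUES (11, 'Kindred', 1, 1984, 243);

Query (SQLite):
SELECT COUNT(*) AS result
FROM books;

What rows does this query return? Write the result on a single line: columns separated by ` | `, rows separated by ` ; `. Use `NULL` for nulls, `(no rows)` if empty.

11

All pages values: [523, 584, 490, 257, 845, 654, 310, 873, 447, 231, 243].
COUNT(*) counts rows → 11.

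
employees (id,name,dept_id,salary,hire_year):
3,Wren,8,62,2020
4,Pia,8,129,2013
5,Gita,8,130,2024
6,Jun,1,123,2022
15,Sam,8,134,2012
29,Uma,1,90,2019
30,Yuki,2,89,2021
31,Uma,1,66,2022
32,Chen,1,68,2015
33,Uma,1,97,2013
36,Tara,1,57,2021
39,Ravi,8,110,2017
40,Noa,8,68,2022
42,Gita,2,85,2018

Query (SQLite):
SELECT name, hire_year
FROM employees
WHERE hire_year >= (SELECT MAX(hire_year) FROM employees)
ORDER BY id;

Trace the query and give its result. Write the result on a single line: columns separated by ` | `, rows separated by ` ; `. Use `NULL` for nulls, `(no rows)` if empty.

Gita | 2024

Scalar subquery: MAX(hire_year) over all employees rows = 2024.
Keep rows where hire_year >= that value.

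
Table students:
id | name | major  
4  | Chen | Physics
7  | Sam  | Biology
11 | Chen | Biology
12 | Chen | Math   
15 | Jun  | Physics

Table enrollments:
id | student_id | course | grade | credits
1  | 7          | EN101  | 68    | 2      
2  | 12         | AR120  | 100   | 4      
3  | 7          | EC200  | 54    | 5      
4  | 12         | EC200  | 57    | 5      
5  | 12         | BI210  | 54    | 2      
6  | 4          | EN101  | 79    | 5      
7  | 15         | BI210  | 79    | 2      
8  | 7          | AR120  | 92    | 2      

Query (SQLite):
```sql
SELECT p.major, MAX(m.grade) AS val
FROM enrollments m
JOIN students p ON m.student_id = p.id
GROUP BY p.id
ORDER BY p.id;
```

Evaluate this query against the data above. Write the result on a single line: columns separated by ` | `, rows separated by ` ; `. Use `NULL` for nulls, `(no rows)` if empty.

Physics | 79 ; Biology | 92 ; Math | 100 ; Physics | 79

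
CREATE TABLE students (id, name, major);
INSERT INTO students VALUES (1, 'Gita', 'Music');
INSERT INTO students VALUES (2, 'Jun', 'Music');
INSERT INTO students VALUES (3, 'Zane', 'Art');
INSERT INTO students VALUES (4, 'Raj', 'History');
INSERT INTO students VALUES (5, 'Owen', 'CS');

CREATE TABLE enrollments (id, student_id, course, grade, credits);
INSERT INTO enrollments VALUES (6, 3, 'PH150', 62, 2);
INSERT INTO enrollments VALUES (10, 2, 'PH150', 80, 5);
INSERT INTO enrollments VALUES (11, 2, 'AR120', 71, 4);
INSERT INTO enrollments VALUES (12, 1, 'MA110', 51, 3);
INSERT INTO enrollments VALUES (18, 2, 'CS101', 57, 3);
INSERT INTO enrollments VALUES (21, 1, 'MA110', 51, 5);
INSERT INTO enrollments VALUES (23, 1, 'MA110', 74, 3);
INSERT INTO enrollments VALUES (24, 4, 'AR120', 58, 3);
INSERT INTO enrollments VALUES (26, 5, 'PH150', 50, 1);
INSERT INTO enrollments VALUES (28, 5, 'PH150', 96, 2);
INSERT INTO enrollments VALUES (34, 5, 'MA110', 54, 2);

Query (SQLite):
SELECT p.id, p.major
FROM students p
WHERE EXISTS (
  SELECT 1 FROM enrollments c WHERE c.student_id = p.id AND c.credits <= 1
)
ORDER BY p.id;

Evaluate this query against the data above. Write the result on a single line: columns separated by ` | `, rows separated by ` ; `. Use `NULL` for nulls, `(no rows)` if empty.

For each students row, check whether any enrollments with matching student_id has credits <= 1.
Keep rows where that is true.

5 | CS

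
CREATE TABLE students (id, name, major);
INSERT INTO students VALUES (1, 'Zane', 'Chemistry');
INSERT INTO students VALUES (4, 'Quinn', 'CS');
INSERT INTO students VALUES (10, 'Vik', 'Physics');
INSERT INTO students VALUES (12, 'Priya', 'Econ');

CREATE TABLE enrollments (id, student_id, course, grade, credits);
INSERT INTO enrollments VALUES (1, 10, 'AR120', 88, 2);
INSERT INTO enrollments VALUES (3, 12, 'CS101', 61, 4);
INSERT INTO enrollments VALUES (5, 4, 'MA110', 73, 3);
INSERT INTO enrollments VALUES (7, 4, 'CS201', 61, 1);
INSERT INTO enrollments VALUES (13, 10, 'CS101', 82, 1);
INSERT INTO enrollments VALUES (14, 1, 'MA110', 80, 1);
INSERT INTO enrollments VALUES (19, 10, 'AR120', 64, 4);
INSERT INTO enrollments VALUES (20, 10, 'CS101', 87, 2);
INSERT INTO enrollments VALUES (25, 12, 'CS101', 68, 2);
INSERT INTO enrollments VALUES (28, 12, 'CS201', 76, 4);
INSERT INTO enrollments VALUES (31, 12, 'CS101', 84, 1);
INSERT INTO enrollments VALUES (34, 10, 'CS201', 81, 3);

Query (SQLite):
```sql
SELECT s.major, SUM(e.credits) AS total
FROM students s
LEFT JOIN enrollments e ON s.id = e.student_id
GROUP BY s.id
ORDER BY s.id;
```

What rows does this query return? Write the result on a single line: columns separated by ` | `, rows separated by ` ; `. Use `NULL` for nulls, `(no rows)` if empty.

LEFT JOIN keeps every students row; unmatched ones get NULL for enrollments columns.
Group by students.id and compute SUM(e.credits). SUM over an all-NULL group is NULL.
  1: ids {14} → SUM(e.credits)=1
  4: ids {5, 7} → SUM(e.credits)=4
  10: ids {1, 13, 19, 20, 34} → SUM(e.credits)=12
  12: ids {3, 25, 28, 31} → SUM(e.credits)=11

Chemistry | 1 ; CS | 4 ; Physics | 12 ; Econ | 11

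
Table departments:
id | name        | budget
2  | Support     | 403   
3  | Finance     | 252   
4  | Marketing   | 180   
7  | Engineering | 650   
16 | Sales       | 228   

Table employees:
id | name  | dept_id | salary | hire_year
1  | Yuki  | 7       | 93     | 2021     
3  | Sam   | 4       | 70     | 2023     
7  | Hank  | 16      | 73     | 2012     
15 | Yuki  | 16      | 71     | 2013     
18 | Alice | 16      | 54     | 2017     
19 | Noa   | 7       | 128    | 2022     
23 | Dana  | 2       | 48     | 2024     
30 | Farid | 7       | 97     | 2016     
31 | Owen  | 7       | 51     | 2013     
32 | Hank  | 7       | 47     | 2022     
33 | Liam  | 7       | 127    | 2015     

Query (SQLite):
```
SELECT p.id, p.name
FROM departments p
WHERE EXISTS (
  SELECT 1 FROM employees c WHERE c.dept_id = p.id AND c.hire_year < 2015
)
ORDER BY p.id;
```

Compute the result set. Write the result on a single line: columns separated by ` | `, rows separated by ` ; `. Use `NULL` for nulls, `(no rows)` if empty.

7 | Engineering ; 16 | Sales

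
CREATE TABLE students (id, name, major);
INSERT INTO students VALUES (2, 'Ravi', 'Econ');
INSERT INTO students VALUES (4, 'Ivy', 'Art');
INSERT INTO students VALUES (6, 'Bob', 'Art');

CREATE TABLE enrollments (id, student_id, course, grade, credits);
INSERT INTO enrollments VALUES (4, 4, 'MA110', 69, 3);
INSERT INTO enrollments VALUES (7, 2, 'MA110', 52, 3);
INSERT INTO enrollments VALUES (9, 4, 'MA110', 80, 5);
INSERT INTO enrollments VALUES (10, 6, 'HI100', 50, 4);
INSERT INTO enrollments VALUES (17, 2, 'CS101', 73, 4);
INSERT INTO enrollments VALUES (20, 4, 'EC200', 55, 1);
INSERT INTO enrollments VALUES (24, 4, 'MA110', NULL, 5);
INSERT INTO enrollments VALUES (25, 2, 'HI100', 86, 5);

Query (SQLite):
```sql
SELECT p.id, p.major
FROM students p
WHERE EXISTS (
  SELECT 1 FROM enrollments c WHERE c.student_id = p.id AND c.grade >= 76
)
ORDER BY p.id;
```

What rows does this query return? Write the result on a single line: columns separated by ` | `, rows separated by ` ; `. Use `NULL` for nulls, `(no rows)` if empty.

2 | Econ ; 4 | Art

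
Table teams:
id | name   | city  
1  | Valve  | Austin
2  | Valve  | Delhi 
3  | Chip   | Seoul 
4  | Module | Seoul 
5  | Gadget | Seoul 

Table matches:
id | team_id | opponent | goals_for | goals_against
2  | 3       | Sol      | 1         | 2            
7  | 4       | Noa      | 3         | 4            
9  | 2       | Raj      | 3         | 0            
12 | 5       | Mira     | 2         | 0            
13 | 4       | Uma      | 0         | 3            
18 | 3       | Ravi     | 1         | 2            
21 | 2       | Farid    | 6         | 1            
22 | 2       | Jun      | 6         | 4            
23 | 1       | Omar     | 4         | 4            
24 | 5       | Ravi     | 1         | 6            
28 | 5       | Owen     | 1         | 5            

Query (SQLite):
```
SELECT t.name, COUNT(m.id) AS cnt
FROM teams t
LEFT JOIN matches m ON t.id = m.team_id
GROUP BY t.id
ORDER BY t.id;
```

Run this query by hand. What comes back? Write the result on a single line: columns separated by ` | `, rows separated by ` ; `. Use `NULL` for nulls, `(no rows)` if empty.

Valve | 1 ; Valve | 3 ; Chip | 2 ; Module | 2 ; Gadget | 3

LEFT JOIN keeps every teams row; unmatched ones get NULL for matches columns.
Group by teams.id and compute COUNT(m.id). COUNT(col) of an all-NULL group is 0.
  1: ids {23} → COUNT(m.id)=1
  2: ids {9, 21, 22} → COUNT(m.id)=3
  3: ids {2, 18} → COUNT(m.id)=2
  4: ids {7, 13} → COUNT(m.id)=2
  5: ids {12, 24, 28} → COUNT(m.id)=3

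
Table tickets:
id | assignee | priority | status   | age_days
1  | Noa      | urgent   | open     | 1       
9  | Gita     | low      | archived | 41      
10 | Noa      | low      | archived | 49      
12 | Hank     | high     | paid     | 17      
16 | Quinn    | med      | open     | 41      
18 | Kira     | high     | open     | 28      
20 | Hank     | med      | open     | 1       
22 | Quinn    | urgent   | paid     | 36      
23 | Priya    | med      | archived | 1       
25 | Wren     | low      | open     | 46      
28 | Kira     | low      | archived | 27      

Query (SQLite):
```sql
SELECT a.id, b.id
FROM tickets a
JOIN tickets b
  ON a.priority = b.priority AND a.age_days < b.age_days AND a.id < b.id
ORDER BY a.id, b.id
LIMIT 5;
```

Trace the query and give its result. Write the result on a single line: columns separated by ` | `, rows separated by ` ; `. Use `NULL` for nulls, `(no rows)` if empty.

Pairs (a,b) with same priority, a.age_days < b.age_days, a.id < b.id.
priority groups: high:{12,18} low:{9,10,25,28} med:{16,20,23} urgent:{1,22}
Ordered by (a.id, b.id); first 5.

1 | 22 ; 9 | 10 ; 9 | 25 ; 12 | 18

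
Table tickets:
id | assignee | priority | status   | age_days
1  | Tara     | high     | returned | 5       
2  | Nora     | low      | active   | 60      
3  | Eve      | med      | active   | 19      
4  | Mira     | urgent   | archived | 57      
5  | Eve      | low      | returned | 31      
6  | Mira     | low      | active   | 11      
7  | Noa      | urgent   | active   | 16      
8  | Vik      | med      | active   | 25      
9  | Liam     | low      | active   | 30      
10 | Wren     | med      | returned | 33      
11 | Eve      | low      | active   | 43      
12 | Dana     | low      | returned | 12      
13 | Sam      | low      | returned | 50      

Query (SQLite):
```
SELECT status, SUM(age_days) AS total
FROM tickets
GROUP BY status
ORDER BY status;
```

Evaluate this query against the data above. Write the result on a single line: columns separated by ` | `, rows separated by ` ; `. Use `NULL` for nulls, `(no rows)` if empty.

active | 204 ; archived | 57 ; returned | 131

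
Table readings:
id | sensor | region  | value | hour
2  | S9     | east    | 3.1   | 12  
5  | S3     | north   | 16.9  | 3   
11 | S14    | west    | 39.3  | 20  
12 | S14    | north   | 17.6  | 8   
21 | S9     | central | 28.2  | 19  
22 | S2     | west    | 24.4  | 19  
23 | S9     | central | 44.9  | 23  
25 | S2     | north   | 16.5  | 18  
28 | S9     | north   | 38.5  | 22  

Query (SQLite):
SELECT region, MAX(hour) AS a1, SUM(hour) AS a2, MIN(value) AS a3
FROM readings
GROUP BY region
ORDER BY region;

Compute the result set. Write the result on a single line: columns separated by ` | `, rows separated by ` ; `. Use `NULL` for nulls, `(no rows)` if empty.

Group readings by region.
Per group compute: MAX(hour), SUM(hour), MIN(value).
  central: ids {21, 23} → MAX(hour)=23, SUM(hour)=42, MIN(value)=28.2
  east: ids {2} → MAX(hour)=12, SUM(hour)=12, MIN(value)=3.1
  north: ids {5, 12, 25, 28} → MAX(hour)=22, SUM(hour)=51, MIN(value)=16.5
  west: ids {11, 22} → MAX(hour)=20, SUM(hour)=39, MIN(value)=24.4

central | 23 | 42 | 28.2 ; east | 12 | 12 | 3.1 ; north | 22 | 51 | 16.5 ; west | 20 | 39 | 24.4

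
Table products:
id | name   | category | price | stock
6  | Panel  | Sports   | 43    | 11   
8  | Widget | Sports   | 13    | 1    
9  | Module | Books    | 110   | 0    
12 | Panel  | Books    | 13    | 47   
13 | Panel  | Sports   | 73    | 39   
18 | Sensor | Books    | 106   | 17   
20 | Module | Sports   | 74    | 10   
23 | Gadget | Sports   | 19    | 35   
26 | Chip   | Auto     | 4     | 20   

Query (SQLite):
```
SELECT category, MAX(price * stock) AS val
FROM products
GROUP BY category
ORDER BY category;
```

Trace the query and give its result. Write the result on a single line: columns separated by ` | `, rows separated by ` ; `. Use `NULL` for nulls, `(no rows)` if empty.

Auto | 80 ; Books | 1802 ; Sports | 2847

For each row compute price * stock.
Group by category; take MAX of the expression per group.
  Auto: ids {26} → MAX(price * stock)=80
  Books: ids {9, 12, 18} → MAX(price * stock)=1802
  Sports: ids {6, 8, 13, 20, 23} → MAX(price * stock)=2847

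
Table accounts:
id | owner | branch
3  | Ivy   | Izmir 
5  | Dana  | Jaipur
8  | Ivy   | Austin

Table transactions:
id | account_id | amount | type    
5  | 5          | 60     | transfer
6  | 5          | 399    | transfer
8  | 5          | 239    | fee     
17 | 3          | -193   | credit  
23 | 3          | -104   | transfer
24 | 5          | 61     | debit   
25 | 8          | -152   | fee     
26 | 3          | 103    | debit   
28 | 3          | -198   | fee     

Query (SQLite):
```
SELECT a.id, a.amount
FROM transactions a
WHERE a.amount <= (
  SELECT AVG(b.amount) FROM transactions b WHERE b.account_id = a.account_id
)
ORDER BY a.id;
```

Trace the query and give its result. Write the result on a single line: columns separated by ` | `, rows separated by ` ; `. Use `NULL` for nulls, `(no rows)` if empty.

For each transactions row a, compute AVG(amount) over rows sharing a.account_id.
Keep row a if a.amount <= that per-group AVG.
  account_id=3: AVG(amount) = -98.0
  account_id=5: AVG(amount) = 189.75
  account_id=8: AVG(amount) = -152.0

5 | 60 ; 17 | -193 ; 23 | -104 ; 24 | 61 ; 25 | -152 ; 28 | -198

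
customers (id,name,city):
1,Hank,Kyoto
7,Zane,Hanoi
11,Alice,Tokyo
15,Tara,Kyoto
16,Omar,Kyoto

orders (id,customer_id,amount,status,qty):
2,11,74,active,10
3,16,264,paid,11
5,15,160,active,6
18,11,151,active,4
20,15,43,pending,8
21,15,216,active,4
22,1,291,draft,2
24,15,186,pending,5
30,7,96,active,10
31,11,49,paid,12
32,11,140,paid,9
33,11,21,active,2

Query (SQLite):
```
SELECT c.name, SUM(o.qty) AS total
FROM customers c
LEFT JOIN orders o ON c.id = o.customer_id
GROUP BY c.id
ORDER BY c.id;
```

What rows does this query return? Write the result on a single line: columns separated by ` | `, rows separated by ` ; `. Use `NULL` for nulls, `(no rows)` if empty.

LEFT JOIN keeps every customers row; unmatched ones get NULL for orders columns.
Group by customers.id and compute SUM(o.qty). SUM over an all-NULL group is NULL.
  1: ids {22} → SUM(o.qty)=2
  7: ids {30} → SUM(o.qty)=10
  11: ids {2, 18, 31, 32, 33} → SUM(o.qty)=37
  15: ids {5, 20, 21, 24} → SUM(o.qty)=23
  16: ids {3} → SUM(o.qty)=11

Hank | 2 ; Zane | 10 ; Alice | 37 ; Tara | 23 ; Omar | 11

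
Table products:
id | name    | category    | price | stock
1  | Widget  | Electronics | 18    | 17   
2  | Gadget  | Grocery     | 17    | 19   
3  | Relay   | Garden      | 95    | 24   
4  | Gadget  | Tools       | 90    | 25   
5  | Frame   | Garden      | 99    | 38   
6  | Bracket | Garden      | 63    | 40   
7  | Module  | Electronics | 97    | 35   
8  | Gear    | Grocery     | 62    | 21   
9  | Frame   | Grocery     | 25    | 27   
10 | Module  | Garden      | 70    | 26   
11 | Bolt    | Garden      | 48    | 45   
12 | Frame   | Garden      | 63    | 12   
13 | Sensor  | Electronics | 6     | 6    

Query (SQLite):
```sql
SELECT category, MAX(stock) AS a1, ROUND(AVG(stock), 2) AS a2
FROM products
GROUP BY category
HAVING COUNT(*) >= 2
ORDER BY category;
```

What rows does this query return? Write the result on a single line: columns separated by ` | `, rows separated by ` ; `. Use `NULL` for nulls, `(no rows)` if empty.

Electronics | 35 | 19.33 ; Garden | 45 | 30.83 ; Grocery | 27 | 22.33

Group products by category.
Per group compute: MAX(stock), ROUND(AVG(stock), 2).
HAVING: drop groups with fewer than 2 rows.
  Electronics: ids {1, 7, 13} → MAX(stock)=35, ROUND(AVG(stock), 2)=19.33
  Garden: ids {3, 5, 6, 10, 11, 12} → MAX(stock)=45, ROUND(AVG(stock), 2)=30.83
  Grocery: ids {2, 8, 9} → MAX(stock)=27, ROUND(AVG(stock), 2)=22.33
  Tools: ids {4} → MAX(stock)=25, ROUND(AVG(stock), 2)=25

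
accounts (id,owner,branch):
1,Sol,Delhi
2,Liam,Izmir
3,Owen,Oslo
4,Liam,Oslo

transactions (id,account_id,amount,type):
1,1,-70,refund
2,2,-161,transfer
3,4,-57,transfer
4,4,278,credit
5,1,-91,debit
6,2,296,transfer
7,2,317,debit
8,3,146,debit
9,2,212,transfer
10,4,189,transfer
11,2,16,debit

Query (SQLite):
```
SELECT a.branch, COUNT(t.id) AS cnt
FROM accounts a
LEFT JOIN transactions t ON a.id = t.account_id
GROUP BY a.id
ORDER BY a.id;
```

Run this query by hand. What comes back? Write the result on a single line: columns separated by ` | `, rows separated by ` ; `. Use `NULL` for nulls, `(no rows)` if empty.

Delhi | 2 ; Izmir | 5 ; Oslo | 1 ; Oslo | 3

LEFT JOIN keeps every accounts row; unmatched ones get NULL for transactions columns.
Group by accounts.id and compute COUNT(t.id). COUNT(col) of an all-NULL group is 0.
  1: ids {1, 5} → COUNT(t.id)=2
  2: ids {2, 6, 7, 9, 11} → COUNT(t.id)=5
  3: ids {8} → COUNT(t.id)=1
  4: ids {3, 4, 10} → COUNT(t.id)=3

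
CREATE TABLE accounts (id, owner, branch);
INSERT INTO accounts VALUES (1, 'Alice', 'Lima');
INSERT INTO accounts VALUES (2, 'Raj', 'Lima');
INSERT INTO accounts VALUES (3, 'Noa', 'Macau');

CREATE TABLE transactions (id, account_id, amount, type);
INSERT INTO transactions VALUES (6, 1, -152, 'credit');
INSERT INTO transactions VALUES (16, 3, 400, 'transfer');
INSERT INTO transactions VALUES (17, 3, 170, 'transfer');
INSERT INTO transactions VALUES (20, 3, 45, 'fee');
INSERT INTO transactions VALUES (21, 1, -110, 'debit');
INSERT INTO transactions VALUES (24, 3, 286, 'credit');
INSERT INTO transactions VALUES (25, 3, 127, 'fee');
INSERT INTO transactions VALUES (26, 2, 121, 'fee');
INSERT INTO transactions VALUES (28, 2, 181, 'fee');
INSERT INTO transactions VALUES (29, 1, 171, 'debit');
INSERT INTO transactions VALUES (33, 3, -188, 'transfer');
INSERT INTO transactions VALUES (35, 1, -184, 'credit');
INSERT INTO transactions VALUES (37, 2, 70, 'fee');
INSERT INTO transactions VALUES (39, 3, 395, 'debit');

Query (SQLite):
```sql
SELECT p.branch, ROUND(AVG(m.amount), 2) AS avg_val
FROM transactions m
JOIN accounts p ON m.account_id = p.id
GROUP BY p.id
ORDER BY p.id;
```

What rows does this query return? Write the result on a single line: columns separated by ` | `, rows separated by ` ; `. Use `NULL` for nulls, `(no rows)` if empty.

Lima | -68.75 ; Lima | 124 ; Macau | 176.43

Join each transactions row to its accounts via account_id.
Group joined rows by accounts.id; compute ROUND(AVG(m.amount), 2) per group.
  1: ids {6, 21, 29, 35} → ROUND(AVG(m.amount), 2)=-68.75
  2: ids {26, 28, 37} → ROUND(AVG(m.amount), 2)=124
  3: ids {16, 17, 20, 24, 25, 33, 39} → ROUND(AVG(m.amount), 2)=176.43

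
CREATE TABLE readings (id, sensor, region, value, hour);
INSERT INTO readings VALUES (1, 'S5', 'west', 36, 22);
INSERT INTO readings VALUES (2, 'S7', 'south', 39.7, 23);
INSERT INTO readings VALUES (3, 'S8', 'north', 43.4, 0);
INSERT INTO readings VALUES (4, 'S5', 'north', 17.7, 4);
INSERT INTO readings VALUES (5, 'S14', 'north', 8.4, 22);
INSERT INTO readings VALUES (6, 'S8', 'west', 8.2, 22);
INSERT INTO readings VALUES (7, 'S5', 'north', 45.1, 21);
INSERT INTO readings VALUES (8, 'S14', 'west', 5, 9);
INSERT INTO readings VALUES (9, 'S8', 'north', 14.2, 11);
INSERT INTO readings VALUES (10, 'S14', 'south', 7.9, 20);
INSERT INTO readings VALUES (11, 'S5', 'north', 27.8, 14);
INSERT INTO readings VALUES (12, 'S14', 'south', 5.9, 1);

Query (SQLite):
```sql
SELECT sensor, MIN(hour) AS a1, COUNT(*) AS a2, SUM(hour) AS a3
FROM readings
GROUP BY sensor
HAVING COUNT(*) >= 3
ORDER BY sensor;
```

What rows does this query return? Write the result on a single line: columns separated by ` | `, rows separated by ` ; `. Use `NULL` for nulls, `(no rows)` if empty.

S14 | 1 | 4 | 52 ; S5 | 4 | 4 | 61 ; S8 | 0 | 3 | 33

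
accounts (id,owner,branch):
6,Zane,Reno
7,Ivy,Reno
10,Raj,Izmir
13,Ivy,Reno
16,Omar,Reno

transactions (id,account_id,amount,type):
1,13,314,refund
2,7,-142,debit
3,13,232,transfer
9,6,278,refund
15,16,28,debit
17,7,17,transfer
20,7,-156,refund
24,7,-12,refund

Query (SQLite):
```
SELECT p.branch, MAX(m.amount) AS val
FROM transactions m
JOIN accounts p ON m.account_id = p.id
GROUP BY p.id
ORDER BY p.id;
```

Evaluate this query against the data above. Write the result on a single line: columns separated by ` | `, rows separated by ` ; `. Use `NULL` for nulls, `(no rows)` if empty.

Reno | 278 ; Reno | 17 ; Reno | 314 ; Reno | 28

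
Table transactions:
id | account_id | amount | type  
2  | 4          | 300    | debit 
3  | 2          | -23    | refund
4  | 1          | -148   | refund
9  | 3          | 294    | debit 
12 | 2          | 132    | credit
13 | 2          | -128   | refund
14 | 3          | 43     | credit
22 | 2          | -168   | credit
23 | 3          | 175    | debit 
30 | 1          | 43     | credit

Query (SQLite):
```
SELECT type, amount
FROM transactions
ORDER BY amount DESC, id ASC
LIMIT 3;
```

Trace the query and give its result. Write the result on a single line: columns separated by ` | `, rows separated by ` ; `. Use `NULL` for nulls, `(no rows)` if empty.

Sort by amount desc, tiebreak id asc: (300, id=2), (294, id=9), (175, id=23), (132, id=12), (43, id=14), (43, id=30) …. Take first 3.

debit | 300 ; debit | 294 ; debit | 175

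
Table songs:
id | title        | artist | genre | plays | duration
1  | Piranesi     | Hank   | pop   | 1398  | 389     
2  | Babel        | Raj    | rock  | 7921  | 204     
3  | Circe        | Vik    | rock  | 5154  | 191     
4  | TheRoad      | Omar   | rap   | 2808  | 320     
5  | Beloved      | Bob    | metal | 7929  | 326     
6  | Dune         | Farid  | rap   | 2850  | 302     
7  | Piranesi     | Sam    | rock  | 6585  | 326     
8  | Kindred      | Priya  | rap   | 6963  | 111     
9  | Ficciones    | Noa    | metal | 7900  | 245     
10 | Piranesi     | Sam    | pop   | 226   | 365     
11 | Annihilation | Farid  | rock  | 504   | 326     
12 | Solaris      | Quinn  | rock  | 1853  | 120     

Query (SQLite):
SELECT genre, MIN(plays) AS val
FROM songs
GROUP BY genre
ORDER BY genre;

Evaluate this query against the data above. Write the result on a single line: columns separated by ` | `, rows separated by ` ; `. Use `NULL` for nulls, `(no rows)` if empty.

Partition songs by genre; compute MIN(plays) within each group.
  metal: ids {5, 9} → MIN(plays)=7900
  pop: ids {1, 10} → MIN(plays)=226
  rap: ids {4, 6, 8} → MIN(plays)=2808
  rock: ids {2, 3, 7, 11, 12} → MIN(plays)=504

metal | 7900 ; pop | 226 ; rap | 2808 ; rock | 504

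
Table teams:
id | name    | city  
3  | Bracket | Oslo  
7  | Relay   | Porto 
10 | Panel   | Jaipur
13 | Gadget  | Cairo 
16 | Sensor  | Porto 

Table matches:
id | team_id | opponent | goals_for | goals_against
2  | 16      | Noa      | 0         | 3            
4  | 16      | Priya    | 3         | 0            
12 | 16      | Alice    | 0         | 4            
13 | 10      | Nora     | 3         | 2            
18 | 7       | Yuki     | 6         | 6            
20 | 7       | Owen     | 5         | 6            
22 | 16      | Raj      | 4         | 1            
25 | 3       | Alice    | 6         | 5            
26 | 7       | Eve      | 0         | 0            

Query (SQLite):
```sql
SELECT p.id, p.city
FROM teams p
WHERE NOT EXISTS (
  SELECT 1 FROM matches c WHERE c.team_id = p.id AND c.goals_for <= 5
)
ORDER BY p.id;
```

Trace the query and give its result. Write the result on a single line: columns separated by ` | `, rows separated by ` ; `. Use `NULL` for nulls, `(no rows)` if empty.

3 | Oslo ; 13 | Cairo

For each teams row, check whether any matches with matching team_id has goals_for <= 5.
Keep rows where that is false.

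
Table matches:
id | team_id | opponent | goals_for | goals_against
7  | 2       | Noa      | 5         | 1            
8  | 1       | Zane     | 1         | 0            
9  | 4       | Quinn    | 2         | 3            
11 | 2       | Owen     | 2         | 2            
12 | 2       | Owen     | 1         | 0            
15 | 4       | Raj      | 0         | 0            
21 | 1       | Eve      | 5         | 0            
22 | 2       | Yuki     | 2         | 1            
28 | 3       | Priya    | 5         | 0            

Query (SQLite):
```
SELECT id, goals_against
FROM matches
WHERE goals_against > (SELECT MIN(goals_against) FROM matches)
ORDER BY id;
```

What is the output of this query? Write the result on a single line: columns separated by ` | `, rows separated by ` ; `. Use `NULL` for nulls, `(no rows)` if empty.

Scalar subquery: MIN(goals_against) over all matches rows = 0.
Keep rows where goals_against > that value.

7 | 1 ; 9 | 3 ; 11 | 2 ; 22 | 1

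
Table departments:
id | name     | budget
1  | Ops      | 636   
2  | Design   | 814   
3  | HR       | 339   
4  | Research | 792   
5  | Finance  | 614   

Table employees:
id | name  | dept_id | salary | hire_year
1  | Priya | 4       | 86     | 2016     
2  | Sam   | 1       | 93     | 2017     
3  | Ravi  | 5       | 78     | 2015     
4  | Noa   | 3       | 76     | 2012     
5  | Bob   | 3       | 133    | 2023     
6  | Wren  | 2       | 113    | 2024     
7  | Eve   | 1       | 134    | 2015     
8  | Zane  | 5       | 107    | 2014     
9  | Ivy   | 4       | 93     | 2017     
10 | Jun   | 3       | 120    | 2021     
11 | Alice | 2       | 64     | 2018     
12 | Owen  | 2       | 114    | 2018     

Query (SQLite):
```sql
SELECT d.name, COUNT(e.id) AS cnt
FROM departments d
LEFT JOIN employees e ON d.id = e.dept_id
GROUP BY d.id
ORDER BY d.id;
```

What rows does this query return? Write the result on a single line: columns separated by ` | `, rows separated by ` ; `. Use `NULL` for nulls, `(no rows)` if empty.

Ops | 2 ; Design | 3 ; HR | 3 ; Research | 2 ; Finance | 2

LEFT JOIN keeps every departments row; unmatched ones get NULL for employees columns.
Group by departments.id and compute COUNT(e.id). COUNT(col) of an all-NULL group is 0.
  1: ids {2, 7} → COUNT(e.id)=2
  2: ids {6, 11, 12} → COUNT(e.id)=3
  3: ids {4, 5, 10} → COUNT(e.id)=3
  4: ids {1, 9} → COUNT(e.id)=2
  5: ids {3, 8} → COUNT(e.id)=2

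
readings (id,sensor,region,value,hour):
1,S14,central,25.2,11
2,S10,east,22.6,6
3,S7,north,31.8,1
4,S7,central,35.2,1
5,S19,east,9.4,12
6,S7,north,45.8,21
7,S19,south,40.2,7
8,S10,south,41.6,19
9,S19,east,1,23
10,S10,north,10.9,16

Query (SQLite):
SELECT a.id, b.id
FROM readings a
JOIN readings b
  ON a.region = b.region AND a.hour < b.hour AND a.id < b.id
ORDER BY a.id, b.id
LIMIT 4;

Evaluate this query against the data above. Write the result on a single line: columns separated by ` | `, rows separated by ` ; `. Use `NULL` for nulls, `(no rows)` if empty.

2 | 5 ; 2 | 9 ; 3 | 6 ; 3 | 10

Pairs (a,b) with same region, a.hour < b.hour, a.id < b.id.
region groups: central:{1,4} east:{2,5,9} north:{3,6,10} south:{7,8}
Ordered by (a.id, b.id); first 4.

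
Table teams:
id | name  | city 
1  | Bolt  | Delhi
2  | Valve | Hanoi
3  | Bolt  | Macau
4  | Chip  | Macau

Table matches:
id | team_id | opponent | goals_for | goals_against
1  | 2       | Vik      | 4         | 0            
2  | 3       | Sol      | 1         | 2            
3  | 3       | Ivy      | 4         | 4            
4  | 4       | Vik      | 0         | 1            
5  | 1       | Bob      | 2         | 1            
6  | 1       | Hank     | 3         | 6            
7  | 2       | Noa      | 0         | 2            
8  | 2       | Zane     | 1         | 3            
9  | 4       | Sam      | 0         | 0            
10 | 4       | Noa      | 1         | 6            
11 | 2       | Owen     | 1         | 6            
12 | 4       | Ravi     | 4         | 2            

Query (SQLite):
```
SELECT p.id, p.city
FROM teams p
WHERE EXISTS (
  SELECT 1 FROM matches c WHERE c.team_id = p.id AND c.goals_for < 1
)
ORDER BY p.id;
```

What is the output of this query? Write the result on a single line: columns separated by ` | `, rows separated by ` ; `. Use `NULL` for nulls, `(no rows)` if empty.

2 | Hanoi ; 4 | Macau

For each teams row, check whether any matches with matching team_id has goals_for < 1.
Keep rows where that is true.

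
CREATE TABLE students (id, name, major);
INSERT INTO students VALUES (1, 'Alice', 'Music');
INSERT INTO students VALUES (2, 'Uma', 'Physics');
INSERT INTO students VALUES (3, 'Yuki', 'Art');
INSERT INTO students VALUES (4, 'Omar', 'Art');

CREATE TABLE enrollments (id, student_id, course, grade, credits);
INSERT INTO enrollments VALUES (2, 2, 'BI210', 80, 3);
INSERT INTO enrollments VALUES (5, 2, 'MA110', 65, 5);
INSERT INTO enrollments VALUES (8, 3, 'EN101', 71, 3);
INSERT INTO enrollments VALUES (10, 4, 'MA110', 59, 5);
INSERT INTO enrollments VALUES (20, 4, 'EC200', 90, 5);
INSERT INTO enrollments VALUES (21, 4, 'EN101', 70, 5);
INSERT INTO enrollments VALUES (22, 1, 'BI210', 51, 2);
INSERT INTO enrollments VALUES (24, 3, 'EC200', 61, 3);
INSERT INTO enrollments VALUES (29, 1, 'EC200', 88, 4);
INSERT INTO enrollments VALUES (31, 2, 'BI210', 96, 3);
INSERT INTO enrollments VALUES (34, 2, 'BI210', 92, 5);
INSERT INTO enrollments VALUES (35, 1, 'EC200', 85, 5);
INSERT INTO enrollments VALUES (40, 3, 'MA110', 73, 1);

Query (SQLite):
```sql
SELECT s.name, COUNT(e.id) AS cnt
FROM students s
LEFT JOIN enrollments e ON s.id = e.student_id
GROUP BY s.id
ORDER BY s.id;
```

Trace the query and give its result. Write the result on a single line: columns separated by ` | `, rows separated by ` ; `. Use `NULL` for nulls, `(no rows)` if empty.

LEFT JOIN keeps every students row; unmatched ones get NULL for enrollments columns.
Group by students.id and compute COUNT(e.id). COUNT(col) of an all-NULL group is 0.
  1: ids {22, 29, 35} → COUNT(e.id)=3
  2: ids {2, 5, 31, 34} → COUNT(e.id)=4
  3: ids {8, 24, 40} → COUNT(e.id)=3
  4: ids {10, 20, 21} → COUNT(e.id)=3

Alice | 3 ; Uma | 4 ; Yuki | 3 ; Omar | 3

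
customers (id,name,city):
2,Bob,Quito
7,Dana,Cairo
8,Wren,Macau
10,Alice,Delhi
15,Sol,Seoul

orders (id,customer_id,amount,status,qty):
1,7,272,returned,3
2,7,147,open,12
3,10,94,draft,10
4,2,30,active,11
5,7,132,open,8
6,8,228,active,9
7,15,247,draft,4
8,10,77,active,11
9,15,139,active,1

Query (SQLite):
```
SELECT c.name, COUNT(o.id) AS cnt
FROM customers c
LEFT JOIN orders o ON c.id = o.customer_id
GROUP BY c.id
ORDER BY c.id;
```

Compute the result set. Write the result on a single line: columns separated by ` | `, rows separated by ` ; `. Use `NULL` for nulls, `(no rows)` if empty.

Bob | 1 ; Dana | 3 ; Wren | 1 ; Alice | 2 ; Sol | 2

LEFT JOIN keeps every customers row; unmatched ones get NULL for orders columns.
Group by customers.id and compute COUNT(o.id). COUNT(col) of an all-NULL group is 0.
  2: ids {4} → COUNT(o.id)=1
  7: ids {1, 2, 5} → COUNT(o.id)=3
  8: ids {6} → COUNT(o.id)=1
  10: ids {3, 8} → COUNT(o.id)=2
  15: ids {7, 9} → COUNT(o.id)=2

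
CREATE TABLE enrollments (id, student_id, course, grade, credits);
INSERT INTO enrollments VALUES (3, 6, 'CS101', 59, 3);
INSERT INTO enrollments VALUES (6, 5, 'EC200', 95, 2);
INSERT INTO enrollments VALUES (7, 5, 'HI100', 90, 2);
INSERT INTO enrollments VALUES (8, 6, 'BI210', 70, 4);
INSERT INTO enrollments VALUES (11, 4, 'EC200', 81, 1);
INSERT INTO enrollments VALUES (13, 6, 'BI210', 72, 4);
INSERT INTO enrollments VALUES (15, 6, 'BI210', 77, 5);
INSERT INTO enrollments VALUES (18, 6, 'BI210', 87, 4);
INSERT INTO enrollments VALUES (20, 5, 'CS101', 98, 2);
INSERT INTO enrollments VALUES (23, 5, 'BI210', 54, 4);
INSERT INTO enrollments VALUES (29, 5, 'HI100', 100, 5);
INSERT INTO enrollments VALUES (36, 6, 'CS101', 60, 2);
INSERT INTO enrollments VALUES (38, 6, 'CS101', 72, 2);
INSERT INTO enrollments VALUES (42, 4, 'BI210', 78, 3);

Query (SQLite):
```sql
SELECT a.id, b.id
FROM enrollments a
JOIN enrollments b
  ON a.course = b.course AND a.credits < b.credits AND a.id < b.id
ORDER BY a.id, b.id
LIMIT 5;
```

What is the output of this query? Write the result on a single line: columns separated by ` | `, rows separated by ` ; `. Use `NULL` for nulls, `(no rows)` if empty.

7 | 29 ; 8 | 15 ; 13 | 15

Pairs (a,b) with same course, a.credits < b.credits, a.id < b.id.
course groups: BI210:{8,13,15,18,23,42} CS101:{3,20,36,38} EC200:{6,11} HI100:{7,29}
Ordered by (a.id, b.id); first 5.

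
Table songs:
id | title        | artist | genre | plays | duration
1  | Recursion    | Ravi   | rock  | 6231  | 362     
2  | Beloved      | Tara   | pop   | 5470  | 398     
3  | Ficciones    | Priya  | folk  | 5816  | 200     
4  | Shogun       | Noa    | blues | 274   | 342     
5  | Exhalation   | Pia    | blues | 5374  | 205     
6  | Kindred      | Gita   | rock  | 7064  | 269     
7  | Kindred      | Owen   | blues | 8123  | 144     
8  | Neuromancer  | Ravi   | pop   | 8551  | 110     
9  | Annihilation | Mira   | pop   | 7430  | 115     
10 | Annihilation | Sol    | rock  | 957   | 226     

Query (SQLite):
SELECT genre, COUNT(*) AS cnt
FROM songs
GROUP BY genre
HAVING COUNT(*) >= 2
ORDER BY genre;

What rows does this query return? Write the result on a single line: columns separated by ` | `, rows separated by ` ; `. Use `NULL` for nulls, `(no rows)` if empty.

blues | 3 ; pop | 3 ; rock | 3

Partition songs by genre; compute COUNT(*) within each group.
HAVING: keep groups with count ≥ 2.
  blues: ids {4, 5, 7} → COUNT(*)=3
  folk: ids {3} → COUNT(*)=1
  pop: ids {2, 8, 9} → COUNT(*)=3
  rock: ids {1, 6, 10} → COUNT(*)=3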